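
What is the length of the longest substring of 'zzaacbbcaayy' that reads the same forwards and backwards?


Scanning 'zzaacbbcaayy' for palindromic substrings.
Substring at positions 2-9: 'aacbbcaa'.
Check: reverse('aacbbcaa') = 'aacbbcaa' -> palindrome confirmed.
Neighbouring characters ('z' / 'y') break symmetry, so it cannot extend further.
No longer palindromic substring exists; longest length = 8

8


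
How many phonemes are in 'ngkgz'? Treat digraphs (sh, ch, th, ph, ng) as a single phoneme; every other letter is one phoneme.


Parsing 'ngkgz' greedily, digraphs first:
  'ng' -> digraph (1 consonant phoneme) (phonemes so far: 1)
  'k' -> consonant phoneme (phonemes so far: 2)
  'g' -> consonant phoneme (phonemes so far: 3)
  'z' -> consonant phoneme (phonemes so far: 4)
Total phonemes: 4

4


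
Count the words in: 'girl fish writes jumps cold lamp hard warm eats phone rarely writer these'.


Counting words by splitting on spaces:
  Word 1: 'girl'
  Word 2: 'fish'
  Word 3: 'writes'
  Word 4: 'jumps'
  Word 5: 'cold'
  Word 6: 'lamp'
  Word 7: 'hard'
  Word 8: 'warm'
  Word 9: 'eats'
  Word 10: 'phone'
  Word 11: 'rarely'
  Word 12: 'writer'
  Word 13: 'these'
Total words: 13

13


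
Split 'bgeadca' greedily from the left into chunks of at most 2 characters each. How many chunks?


'bgeadca' has 7 characters.
Chunking with max size 2:
  Chunk 1: 'bg' (positions 0-1)
  Chunk 2: 'ea' (positions 2-3)
  Chunk 3: 'dc' (positions 4-5)
  Chunk 4: 'a' (positions 6-6)
Total chunks: ceil(7 / 2) = 4

4


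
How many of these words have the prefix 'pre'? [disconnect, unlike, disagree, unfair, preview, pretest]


Checking each word for prefix 'pre':
  'disconnect' -> no (count: 0)
  'unlike' -> no (count: 0)
  'disagree' -> no (count: 0)
  'unfair' -> no (count: 0)
  'preview' -> YES, starts with 'pre' (count: 1)
  'pretest' -> YES, starts with 'pre' (count: 2)
Total with prefix 'pre': 2

2


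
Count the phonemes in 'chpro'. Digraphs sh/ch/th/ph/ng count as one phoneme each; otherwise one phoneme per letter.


Parsing 'chpro' greedily, digraphs first:
  'ch' -> digraph (1 consonant phoneme) (phonemes so far: 1)
  'p' -> consonant phoneme (phonemes so far: 2)
  'r' -> consonant phoneme (phonemes so far: 3)
  'o' -> vowel phoneme (phonemes so far: 4)
Total phonemes: 4

4


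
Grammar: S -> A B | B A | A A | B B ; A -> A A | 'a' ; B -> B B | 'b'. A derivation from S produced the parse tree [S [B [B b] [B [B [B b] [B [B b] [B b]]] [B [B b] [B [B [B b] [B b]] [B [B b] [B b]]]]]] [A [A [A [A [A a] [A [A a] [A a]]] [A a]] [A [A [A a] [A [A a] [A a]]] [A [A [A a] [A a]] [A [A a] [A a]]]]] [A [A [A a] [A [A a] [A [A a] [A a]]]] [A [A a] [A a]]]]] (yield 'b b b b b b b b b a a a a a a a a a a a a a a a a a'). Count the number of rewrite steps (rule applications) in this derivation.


Every bracketed nonterminal node [X ...] in the tree is produced by exactly one rule application.
Reading the tree off as a leftmost derivation:
  Step 1: S  =>  B A   (applied S -> B A)
  Step 2: B A  =>  B B A   (applied B -> B B)
  Step 3: B B A  =>  b B A   (applied B -> b)
  Step 4: b B A  =>  b B B A   (applied B -> B B)
  Step 5: b B B A  =>  b B B B A   (applied B -> B B)
  Step 6: b B B B A  =>  b b B B A   (applied B -> b)
  Step 7: b b B B A  =>  b b B B B A   (applied B -> B B)
  Step 8: b b B B B A  =>  b b b B B A   (applied B -> b)
  Step 9: b b b B B A  =>  b b b b B A   (applied B -> b)
  Step 10: b b b b B A  =>  b b b b B B A   (applied B -> B B)
  Step 11: b b b b B B A  =>  b b b b b B A   (applied B -> b)
  Step 12: b b b b b B A  =>  b b b b b B B A   (applied B -> B B)
  Step 13: b b b b b B B A  =>  b b b b b B B B A   (applied B -> B B)
  Step 14: b b b b b B B B A  =>  b b b b b b B B A   (applied B -> b)
  Step 15: b b b b b b B B A  =>  b b b b b b b B A   (applied B -> b)
  Step 16: b b b b b b b B A  =>  b b b b b b b B B A   (applied B -> B B)
  Step 17: b b b b b b b B B A  =>  b b b b b b b b B A   (applied B -> b)
  Step 18: b b b b b b b b B A  =>  b b b b b b b b b A   (applied B -> b)
  Step 19: b b b b b b b b b A  =>  b b b b b b b b b A A   (applied A -> A A)
  Step 20: b b b b b b b b b A A  =>  b b b b b b b b b A A A   (applied A -> A A)
  Step 21: b b b b b b b b b A A A  =>  b b b b b b b b b A A A A   (applied A -> A A)
  Step 22: b b b b b b b b b A A A A  =>  b b b b b b b b b A A A A A   (applied A -> A A)
  Step 23: b b b b b b b b b A A A A A  =>  b b b b b b b b b a A A A A   (applied A -> a)
  Step 24: b b b b b b b b b a A A A A  =>  b b b b b b b b b a A A A A A   (applied A -> A A)
  Step 25: b b b b b b b b b a A A A A A  =>  b b b b b b b b b a a A A A A   (applied A -> a)
  Step 26: b b b b b b b b b a a A A A A  =>  b b b b b b b b b a a a A A A   (applied A -> a)
  Step 27: b b b b b b b b b a a a A A A  =>  b b b b b b b b b a a a a A A   (applied A -> a)
  Step 28: b b b b b b b b b a a a a A A  =>  b b b b b b b b b a a a a A A A   (applied A -> A A)
  Step 29: b b b b b b b b b a a a a A A A  =>  b b b b b b b b b a a a a A A A A   (applied A -> A A)
  Step 30: b b b b b b b b b a a a a A A A A  =>  b b b b b b b b b a a a a a A A A   (applied A -> a)
  Step 31: b b b b b b b b b a a a a a A A A  =>  b b b b b b b b b a a a a a A A A A   (applied A -> A A)
  Step 32: b b b b b b b b b a a a a a A A A A  =>  b b b b b b b b b a a a a a a A A A   (applied A -> a)
  Step 33: b b b b b b b b b a a a a a a A A A  =>  b b b b b b b b b a a a a a a a A A   (applied A -> a)
  Step 34: b b b b b b b b b a a a a a a a A A  =>  b b b b b b b b b a a a a a a a A A A   (applied A -> A A)
  Step 35: b b b b b b b b b a a a a a a a A A A  =>  b b b b b b b b b a a a a a a a A A A A   (applied A -> A A)
  Step 36: b b b b b b b b b a a a a a a a A A A A  =>  b b b b b b b b b a a a a a a a a A A A   (applied A -> a)
  Step 37: b b b b b b b b b a a a a a a a a A A A  =>  b b b b b b b b b a a a a a a a a a A A   (applied A -> a)
  Step 38: b b b b b b b b b a a a a a a a a a A A  =>  b b b b b b b b b a a a a a a a a a A A A   (applied A -> A A)
  Step 39: b b b b b b b b b a a a a a a a a a A A A  =>  b b b b b b b b b a a a a a a a a a a A A   (applied A -> a)
  Step 40: b b b b b b b b b a a a a a a a a a a A A  =>  b b b b b b b b b a a a a a a a a a a a A   (applied A -> a)
  Step 41: b b b b b b b b b a a a a a a a a a a a A  =>  b b b b b b b b b a a a a a a a a a a a A A   (applied A -> A A)
  Step 42: b b b b b b b b b a a a a a a a a a a a A A  =>  b b b b b b b b b a a a a a a a a a a a A A A   (applied A -> A A)
  Step 43: b b b b b b b b b a a a a a a a a a a a A A A  =>  b b b b b b b b b a a a a a a a a a a a a A A   (applied A -> a)
  Step 44: b b b b b b b b b a a a a a a a a a a a a A A  =>  b b b b b b b b b a a a a a a a a a a a a A A A   (applied A -> A A)
  Step 45: b b b b b b b b b a a a a a a a a a a a a A A A  =>  b b b b b b b b b a a a a a a a a a a a a a A A   (applied A -> a)
  Step 46: b b b b b b b b b a a a a a a a a a a a a a A A  =>  b b b b b b b b b a a a a a a a a a a a a a A A A   (applied A -> A A)
  Step 47: b b b b b b b b b a a a a a a a a a a a a a A A A  =>  b b b b b b b b b a a a a a a a a a a a a a a A A   (applied A -> a)
  Step 48: b b b b b b b b b a a a a a a a a a a a a a a A A  =>  b b b b b b b b b a a a a a a a a a a a a a a a A   (applied A -> a)
  Step 49: b b b b b b b b b a a a a a a a a a a a a a a a A  =>  b b b b b b b b b a a a a a a a a a a a a a a a A A   (applied A -> A A)
  Step 50: b b b b b b b b b a a a a a a a a a a a a a a a A A  =>  b b b b b b b b b a a a a a a a a a a a a a a a a A   (applied A -> a)
  Step 51: b b b b b b b b b a a a a a a a a a a a a a a a a A  =>  b b b b b b b b b a a a a a a a a a a a a a a a a a   (applied A -> a)
Final yield: b b b b b b b b b a a a a a a a a a a a a a a a a a
Total rewrite steps: 51

51


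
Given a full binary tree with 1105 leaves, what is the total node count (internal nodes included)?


Leaf nodes (terminals): 1105
Internal nodes = n - 1 = 1105 - 1 = 1104
Total = leaves + internal = 1105 + 1104 = 2209

2209


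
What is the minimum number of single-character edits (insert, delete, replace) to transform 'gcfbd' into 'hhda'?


Building DP table for s1='gcfbd' (len 5) and s2='hhda' (len 4):
       h  h  d  a
    0  1  2  3  4
  g 1  1  2  3  4
  c 2  2  2  3  4
  f 3  3  3  3  4
  b 4  4  4  4  4
  d 5  5  5  4  5
Edit distance = dp[5][4] = 5

5


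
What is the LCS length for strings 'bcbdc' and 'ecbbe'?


DP table for LCS of 'bcbdc' and 'ecbbe':
       e  c  b  b  e
    0  0  0  0  0  0
  b 0  0  0  1  1  1
  c 0  0  1  1  1  1
  b 0  0  1  2  2  2
  d 0  0  1  2  2  2
  c 0  0  1  2  2  2
LCS: 'bb'
LCS length = 2

2


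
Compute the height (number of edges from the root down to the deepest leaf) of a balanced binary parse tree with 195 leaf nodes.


In a balanced binary tree with n leaves the deepest leaf is ceil(log2(n)) edges below the root.
log2(195) = 7.6073
ceil(7.6073) = 8
height (edges) = 8

8


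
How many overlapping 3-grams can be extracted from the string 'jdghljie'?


String 'jdghljie' has length L = 8.
Number of overlapping n-grams = L - n + 1
Substituting: 8 - 3 + 1 = 6

6


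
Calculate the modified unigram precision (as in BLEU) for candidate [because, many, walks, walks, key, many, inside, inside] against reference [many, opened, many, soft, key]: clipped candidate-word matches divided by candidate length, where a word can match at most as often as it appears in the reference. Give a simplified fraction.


Reference word counts: {'key': 1, 'many': 2, 'opened': 1, 'soft': 1}
Checking each candidate word (with clipping):
  'because' -> not in reference -> no match (matches: 0)
  'many' -> in reference (ref count 2, used 1/2) -> match (matches: 1)
  'walks' -> not in reference -> no match (matches: 1)
  'walks' -> not in reference -> no match (matches: 1)
  'key' -> in reference (ref count 1, used 1/1) -> match (matches: 2)
  'many' -> in reference (ref count 2, used 2/2) -> match (matches: 3)
  'inside' -> not in reference -> no match (matches: 3)
  'inside' -> not in reference -> no match (matches: 3)
Clipped matches: 3, Candidate length: 8
Precision = 3/8

3/8


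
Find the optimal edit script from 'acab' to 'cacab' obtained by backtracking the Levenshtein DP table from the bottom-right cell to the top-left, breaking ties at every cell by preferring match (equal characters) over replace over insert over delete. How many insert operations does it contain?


Edit distance = 1. Backtracking from cell (4, 5) with preference match > replace > insert > delete,
then listing the resulting alignment 'acab' -> 'cacab' left to right:
  Step 1: insert 'c' [insertion #1]
  Step 2: keep 'a'
  Step 3: keep 'c'
  Step 4: keep 'a'
  Step 5: keep 'b'
Total insertions: 1

1


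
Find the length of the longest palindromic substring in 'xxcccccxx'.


Scanning 'xxcccccxx' for palindromic substrings.
Substring at positions 0-8: 'xxcccccxx'.
Check: reverse('xxcccccxx') = 'xxcccccxx' -> palindrome confirmed.
No longer palindromic substring exists; longest length = 9

9


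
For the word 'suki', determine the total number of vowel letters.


Scanning each character of 'suki':
  Position 1: 's' -> consonant (running count: 0)
  Position 2: 'u' -> vowel (running count: 1)
  Position 3: 'k' -> consonant (running count: 1)
  Position 4: 'i' -> vowel (running count: 2)
Total vowels: 2

2


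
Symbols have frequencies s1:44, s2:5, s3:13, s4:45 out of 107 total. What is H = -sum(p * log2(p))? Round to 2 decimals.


Computing entropy H = -sum(p_i * log2(p_i)):
  s1: p = 44/107 = 0.4112, -p*log2(p) = 0.5272
  s2: p = 5/107 = 0.0467, -p*log2(p) = 0.2065
  s3: p = 13/107 = 0.1215, -p*log2(p) = 0.3695
  s4: p = 45/107 = 0.4206, -p*log2(p) = 0.5255
H = sum of terms = 1.6287
Rounded to 2 decimals: 1.63

1.63


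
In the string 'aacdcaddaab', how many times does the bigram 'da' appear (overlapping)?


Scanning 'aacdcaddaab' for bigram 'da':
  Position 0: 'aa' -> no
  Position 1: 'ac' -> no
  Position 2: 'cd' -> no
  Position 3: 'dc' -> no
  Position 4: 'ca' -> no
  Position 5: 'ad' -> no
  Position 6: 'dd' -> no
  Position 7: 'da' -> MATCH
  Position 8: 'aa' -> no
  Position 9: 'ab' -> no
Total matches: 1

1


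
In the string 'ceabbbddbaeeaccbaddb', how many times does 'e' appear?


Scanning 'ceabbbddbaeeaccbaddb' for 'e':
  Position 1: 'e' -> MATCH (count: 1)
  Position 10: 'e' -> MATCH (count: 2)
  Position 11: 'e' -> MATCH (count: 3)
Total occurrences of 'e': 3

3


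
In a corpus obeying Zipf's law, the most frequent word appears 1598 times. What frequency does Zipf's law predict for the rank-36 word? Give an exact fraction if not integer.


Zipf's law: freq(rank) = f1 / rank
f1 = 1598, rank = 36
freq = 1598 / 36
GCD(1598, 36) = 2
Simplified: 799/18

799/18


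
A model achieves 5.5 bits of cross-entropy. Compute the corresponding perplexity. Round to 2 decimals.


Perplexity formula: PP = 2^H
H = 5.5
PP = 2^5.5
Decompose: 2^5.5 = 2^5 * 2^0.5 = 2^5 * sqrt(2)
2^5 = 32, sqrt(2) ~ 1.4142136
PP ~ 32 * 1.4142136 = 45.2548352
Rounded to 2 decimals: 45.25

45.25


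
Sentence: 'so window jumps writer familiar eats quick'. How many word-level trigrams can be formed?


Word trigrams from [7] words:
  Trigram 1: (so window jumps)
  Trigram 2: (window jumps writer)
  Trigram 3: (jumps writer familiar)
  Trigram 4: (writer familiar eats)
  Trigram 5: (familiar eats quick)
Total word trigrams: 7 - 2 = 5

5


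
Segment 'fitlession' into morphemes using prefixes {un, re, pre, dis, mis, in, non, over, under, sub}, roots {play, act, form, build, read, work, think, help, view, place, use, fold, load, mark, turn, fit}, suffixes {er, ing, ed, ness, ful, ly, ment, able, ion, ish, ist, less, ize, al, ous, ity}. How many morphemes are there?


Segmenting 'fitlession' against the inventory:
  'fit' -> root (morpheme 1)
  'less' -> suffix (morpheme 2)
  'ion' -> suffix (morpheme 3)
Total morphemes: 3

3


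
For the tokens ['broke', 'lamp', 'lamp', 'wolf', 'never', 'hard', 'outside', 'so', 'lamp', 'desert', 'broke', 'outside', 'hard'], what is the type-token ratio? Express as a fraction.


Tokens: 13
Unique types: ('broke', 'desert', 'hard', 'lamp', 'never', 'outside', 'so', 'wolf') = 8
TTR = 8/13
Already in lowest terms.

8/13


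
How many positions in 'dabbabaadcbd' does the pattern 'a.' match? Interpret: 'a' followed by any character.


Pattern: a. means 'a' followed by any character.
Scanning 'dabbabaadcbd' position-by-position:
  Pos 0: window 'da' -> no
  Pos 1: window 'ab' -> MATCH
  Pos 2: window 'bb' -> no
  Pos 3: window 'ba' -> no
  Pos 4: window 'ab' -> MATCH
  Pos 5: window 'ba' -> no
  Pos 6: window 'aa' -> MATCH
  Pos 7: window 'ad' -> MATCH
  Pos 8: window 'dc' -> no
  Pos 9: window 'cb' -> no
  Pos 10: window 'bd' -> no
  Pos 11: window 'd' -> no
Total matches: 4

4


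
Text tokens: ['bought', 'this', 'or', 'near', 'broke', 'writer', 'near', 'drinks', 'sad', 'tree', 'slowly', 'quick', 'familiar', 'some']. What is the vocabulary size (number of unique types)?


Listing all tokens and tracking unique types:
  Token 1: 'bought' -> NEW (unique so far: 1)
  Token 2: 'this' -> NEW (unique so far: 2)
  Token 3: 'or' -> NEW (unique so far: 3)
  Token 4: 'near' -> NEW (unique so far: 4)
  Token 5: 'broke' -> NEW (unique so far: 5)
  Token 6: 'writer' -> NEW (unique so far: 6)
  Token 7: 'near' -> duplicate (unique so far: 6)
  Token 8: 'drinks' -> NEW (unique so far: 7)
  Token 9: 'sad' -> NEW (unique so far: 8)
  Token 10: 'tree' -> NEW (unique so far: 9)
  Token 11: 'slowly' -> NEW (unique so far: 10)
  Token 12: 'quick' -> NEW (unique so far: 11)
  Token 13: 'familiar' -> NEW (unique so far: 12)
  Token 14: 'some' -> NEW (unique so far: 13)
Unique types: ('bought', 'broke', 'drinks', 'familiar', 'near', 'or', 'quick', 'sad', 'slowly', 'some', 'this', 'tree', 'writer')
Vocabulary size: 13

13


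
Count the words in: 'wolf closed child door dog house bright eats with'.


Counting words by splitting on spaces:
  Word 1: 'wolf'
  Word 2: 'closed'
  Word 3: 'child'
  Word 4: 'door'
  Word 5: 'dog'
  Word 6: 'house'
  Word 7: 'bright'
  Word 8: 'eats'
  Word 9: 'with'
Total words: 9

9


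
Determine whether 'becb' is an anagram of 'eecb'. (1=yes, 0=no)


Sort characters of 'becb': 'bbce'
Sort characters of 'eecb': 'bcee'
Sorted forms differ -> they are NOT anagrams
Result: 0

0


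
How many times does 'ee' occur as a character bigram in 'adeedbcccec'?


Scanning 'adeedbcccec' for bigram 'ee':
  Position 0: 'ad' -> no
  Position 1: 'de' -> no
  Position 2: 'ee' -> MATCH
  Position 3: 'ed' -> no
  Position 4: 'db' -> no
  Position 5: 'bc' -> no
  Position 6: 'cc' -> no
  Position 7: 'cc' -> no
  Position 8: 'ce' -> no
  Position 9: 'ec' -> no
Total matches: 1

1


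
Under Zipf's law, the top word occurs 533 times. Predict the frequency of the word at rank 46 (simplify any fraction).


Zipf's law: freq(rank) = f1 / rank
f1 = 533, rank = 46
freq = 533 / 46
GCD(533, 46) = 1
Simplified: 533/46

533/46


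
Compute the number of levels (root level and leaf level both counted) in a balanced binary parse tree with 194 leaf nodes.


In a balanced binary tree with n leaves the deepest leaf is ceil(log2(n)) edges below the root,
so counting node levels inclusive of root and leaves gives ceil(log2(n)) + 1 levels.
log2(194) = 7.5999
ceil(7.5999) = 8
levels = 8 + 1 = 9

9


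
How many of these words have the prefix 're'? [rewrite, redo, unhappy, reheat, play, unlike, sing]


Checking each word for prefix 're':
  'rewrite' -> YES, starts with 're' (count: 1)
  'redo' -> YES, starts with 're' (count: 2)
  'unhappy' -> no (count: 2)
  'reheat' -> YES, starts with 're' (count: 3)
  'play' -> no (count: 3)
  'unlike' -> no (count: 3)
  'sing' -> no (count: 3)
Total with prefix 're': 3

3


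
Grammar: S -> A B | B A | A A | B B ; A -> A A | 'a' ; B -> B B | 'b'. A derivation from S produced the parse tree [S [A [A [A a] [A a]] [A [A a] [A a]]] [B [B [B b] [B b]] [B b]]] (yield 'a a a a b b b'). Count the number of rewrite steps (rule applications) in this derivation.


Every bracketed nonterminal node [X ...] in the tree is produced by exactly one rule application.
Reading the tree off as a leftmost derivation:
  Step 1: S  =>  A B   (applied S -> A B)
  Step 2: A B  =>  A A B   (applied A -> A A)
  Step 3: A A B  =>  A A A B   (applied A -> A A)
  Step 4: A A A B  =>  a A A B   (applied A -> a)
  Step 5: a A A B  =>  a a A B   (applied A -> a)
  Step 6: a a A B  =>  a a A A B   (applied A -> A A)
  Step 7: a a A A B  =>  a a a A B   (applied A -> a)
  Step 8: a a a A B  =>  a a a a B   (applied A -> a)
  Step 9: a a a a B  =>  a a a a B B   (applied B -> B B)
  Step 10: a a a a B B  =>  a a a a B B B   (applied B -> B B)
  Step 11: a a a a B B B  =>  a a a a b B B   (applied B -> b)
  Step 12: a a a a b B B  =>  a a a a b b B   (applied B -> b)
  Step 13: a a a a b b B  =>  a a a a b b b   (applied B -> b)
Final yield: a a a a b b b
Total rewrite steps: 13

13


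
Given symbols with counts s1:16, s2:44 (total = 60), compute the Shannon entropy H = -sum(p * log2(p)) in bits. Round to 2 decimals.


Computing entropy H = -sum(p_i * log2(p_i)):
  s1: p = 16/60 = 0.2667, -p*log2(p) = 0.5085
  s2: p = 44/60 = 0.7333, -p*log2(p) = 0.3281
H = sum of terms = 0.8366
Rounded to 2 decimals: 0.84

0.84


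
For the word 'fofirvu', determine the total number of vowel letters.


Scanning each character of 'fofirvu':
  Position 1: 'f' -> consonant (running count: 0)
  Position 2: 'o' -> vowel (running count: 1)
  Position 3: 'f' -> consonant (running count: 1)
  Position 4: 'i' -> vowel (running count: 2)
  Position 5: 'r' -> consonant (running count: 2)
  Position 6: 'v' -> consonant (running count: 2)
  Position 7: 'u' -> vowel (running count: 3)
Total vowels: 3

3


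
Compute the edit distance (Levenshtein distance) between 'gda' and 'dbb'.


Building DP table for s1='gda' (len 3) and s2='dbb' (len 3):
       d  b  b
    0  1  2  3
  g 1  1  2  3
  d 2  1  2  3
  a 3  2  2  3
Edit distance = dp[3][3] = 3

3


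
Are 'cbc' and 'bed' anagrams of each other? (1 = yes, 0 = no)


Sort characters of 'cbc': 'bcc'
Sort characters of 'bed': 'bde'
Sorted forms differ -> they are NOT anagrams
Result: 0

0


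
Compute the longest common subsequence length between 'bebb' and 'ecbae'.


DP table for LCS of 'bebb' and 'ecbae':
       e  c  b  a  e
    0  0  0  0  0  0
  b 0  0  0  1  1  1
  e 0  1  1  1  1  2
  b 0  1  1  2  2  2
  b 0  1  1  2  2  2
LCS: 'be'
LCS length = 2

2


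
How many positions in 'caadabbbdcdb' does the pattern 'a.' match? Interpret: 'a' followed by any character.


Pattern: a. means 'a' followed by any character.
Scanning 'caadabbbdcdb' position-by-position:
  Pos 0: window 'ca' -> no
  Pos 1: window 'aa' -> MATCH
  Pos 2: window 'ad' -> MATCH
  Pos 3: window 'da' -> no
  Pos 4: window 'ab' -> MATCH
  Pos 5: window 'bb' -> no
  Pos 6: window 'bb' -> no
  Pos 7: window 'bd' -> no
  Pos 8: window 'dc' -> no
  Pos 9: window 'cd' -> no
  Pos 10: window 'db' -> no
  Pos 11: window 'b' -> no
Total matches: 3

3


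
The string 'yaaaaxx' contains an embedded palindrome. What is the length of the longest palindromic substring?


Scanning 'yaaaaxx' for palindromic substrings.
Substring at positions 1-4: 'aaaa'.
Check: reverse('aaaa') = 'aaaa' -> palindrome confirmed.
Neighbouring characters ('y' / 'x') break symmetry, so it cannot extend further.
No longer palindromic substring exists; longest length = 4

4


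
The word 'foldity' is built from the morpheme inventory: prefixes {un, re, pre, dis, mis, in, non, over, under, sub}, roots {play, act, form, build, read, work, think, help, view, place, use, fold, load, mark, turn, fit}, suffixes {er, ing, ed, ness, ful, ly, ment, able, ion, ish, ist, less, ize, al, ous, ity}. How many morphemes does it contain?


Segmenting 'foldity' against the inventory:
  'fold' -> root (morpheme 1)
  'ity' -> suffix (morpheme 2)
Total morphemes: 2

2


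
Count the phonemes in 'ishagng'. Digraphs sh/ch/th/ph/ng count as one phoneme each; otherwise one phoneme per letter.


Parsing 'ishagng' greedily, digraphs first:
  'i' -> vowel phoneme (phonemes so far: 1)
  'sh' -> digraph (1 consonant phoneme) (phonemes so far: 2)
  'a' -> vowel phoneme (phonemes so far: 3)
  'g' -> consonant phoneme (phonemes so far: 4)
  'ng' -> digraph (1 consonant phoneme) (phonemes so far: 5)
Total phonemes: 5

5


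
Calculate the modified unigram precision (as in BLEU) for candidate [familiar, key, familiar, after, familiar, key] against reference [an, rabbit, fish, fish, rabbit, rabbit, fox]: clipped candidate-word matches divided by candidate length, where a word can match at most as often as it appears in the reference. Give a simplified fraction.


Reference word counts: {'an': 1, 'fish': 2, 'fox': 1, 'rabbit': 3}
Checking each candidate word (with clipping):
  'familiar' -> not in reference -> no match (matches: 0)
  'key' -> not in reference -> no match (matches: 0)
  'familiar' -> not in reference -> no match (matches: 0)
  'after' -> not in reference -> no match (matches: 0)
  'familiar' -> not in reference -> no match (matches: 0)
  'key' -> not in reference -> no match (matches: 0)
Clipped matches: 0, Candidate length: 6
Precision = 0/6 = 0

0


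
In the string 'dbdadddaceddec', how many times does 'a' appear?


Scanning 'dbdadddaceddec' for 'a':
  Position 3: 'a' -> MATCH (count: 1)
  Position 7: 'a' -> MATCH (count: 2)
Total occurrences of 'a': 2

2


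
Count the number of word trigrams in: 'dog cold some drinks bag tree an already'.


Word trigrams from [8] words:
  Trigram 1: (dog cold some)
  Trigram 2: (cold some drinks)
  Trigram 3: (some drinks bag)
  Trigram 4: (drinks bag tree)
  Trigram 5: (bag tree an)
  Trigram 6: (tree an already)
Total word trigrams: 8 - 2 = 6

6


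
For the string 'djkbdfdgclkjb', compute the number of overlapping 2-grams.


String 'djkbdfdgclkjb' has length L = 13.
Number of overlapping n-grams = L - n + 1
Substituting: 13 - 2 + 1 = 12

12


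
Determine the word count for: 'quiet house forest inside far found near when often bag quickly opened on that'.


Counting words by splitting on spaces:
  Word 1: 'quiet'
  Word 2: 'house'
  Word 3: 'forest'
  Word 4: 'inside'
  Word 5: 'far'
  Word 6: 'found'
  Word 7: 'near'
  Word 8: 'when'
  Word 9: 'often'
  Word 10: 'bag'
  Word 11: 'quickly'
  Word 12: 'opened'
  Word 13: 'on'
  Word 14: 'that'
Total words: 14

14


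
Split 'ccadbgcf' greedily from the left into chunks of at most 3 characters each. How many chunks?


'ccadbgcf' has 8 characters.
Chunking with max size 3:
  Chunk 1: 'cca' (positions 0-2)
  Chunk 2: 'dbg' (positions 3-5)
  Chunk 3: 'cf' (positions 6-7)
Total chunks: ceil(8 / 3) = 3

3


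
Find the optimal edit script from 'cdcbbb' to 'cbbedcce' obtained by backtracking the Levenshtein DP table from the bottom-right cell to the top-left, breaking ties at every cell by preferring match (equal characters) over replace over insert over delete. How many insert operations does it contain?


Edit distance = 6. Backtracking from cell (6, 8) with preference match > replace > insert > delete,
then listing the resulting alignment 'cdcbbb' -> 'cbbedcce' left to right:
  Step 1: keep 'c'
  Step 2: insert 'b' [insertion #1]
  Step 3: insert 'b' [insertion #2]
  Step 4: insert 'e' [insertion #3]
  Step 5: keep 'd'
  Step 6: keep 'c'
  Step 7: delete 'b'
  Step 8: replace b->c
  Step 9: replace b->e
Total insertions: 3

3


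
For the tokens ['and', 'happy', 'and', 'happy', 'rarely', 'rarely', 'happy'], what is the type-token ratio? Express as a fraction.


Tokens: 7
Unique types: ('and', 'happy', 'rarely') = 3
TTR = 3/7
Already in lowest terms.

3/7


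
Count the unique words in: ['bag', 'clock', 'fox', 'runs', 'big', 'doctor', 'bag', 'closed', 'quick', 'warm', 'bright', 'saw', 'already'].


Listing all tokens and tracking unique types:
  Token 1: 'bag' -> NEW (unique so far: 1)
  Token 2: 'clock' -> NEW (unique so far: 2)
  Token 3: 'fox' -> NEW (unique so far: 3)
  Token 4: 'runs' -> NEW (unique so far: 4)
  Token 5: 'big' -> NEW (unique so far: 5)
  Token 6: 'doctor' -> NEW (unique so far: 6)
  Token 7: 'bag' -> duplicate (unique so far: 6)
  Token 8: 'closed' -> NEW (unique so far: 7)
  Token 9: 'quick' -> NEW (unique so far: 8)
  Token 10: 'warm' -> NEW (unique so far: 9)
  Token 11: 'bright' -> NEW (unique so far: 10)
  Token 12: 'saw' -> NEW (unique so far: 11)
  Token 13: 'already' -> NEW (unique so far: 12)
Unique types: ('already', 'bag', 'big', 'bright', 'clock', 'closed', 'doctor', 'fox', 'quick', 'runs', 'saw', 'warm')
Vocabulary size: 12

12


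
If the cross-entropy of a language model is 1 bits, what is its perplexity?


Perplexity formula: PP = 2^H
H = 1
PP = 2^1
Steps: 2^1 = 2
PP = 2

2


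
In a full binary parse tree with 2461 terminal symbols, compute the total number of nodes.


Leaf nodes (terminals): 2461
Internal nodes = n - 1 = 2461 - 1 = 2460
Total = leaves + internal = 2461 + 2460 = 4921

4921


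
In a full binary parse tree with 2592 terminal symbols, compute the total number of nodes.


Leaf nodes (terminals): 2592
Internal nodes = n - 1 = 2592 - 1 = 2591
Total = leaves + internal = 2592 + 2591 = 5183

5183


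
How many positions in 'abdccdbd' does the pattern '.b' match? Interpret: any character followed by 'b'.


Pattern: .b means any character followed by 'b'.
Scanning 'abdccdbd' position-by-position:
  Pos 0: window 'ab' -> MATCH
  Pos 1: window 'bd' -> no
  Pos 2: window 'dc' -> no
  Pos 3: window 'cc' -> no
  Pos 4: window 'cd' -> no
  Pos 5: window 'db' -> MATCH
  Pos 6: window 'bd' -> no
  Pos 7: window 'd' -> no
Total matches: 2

2


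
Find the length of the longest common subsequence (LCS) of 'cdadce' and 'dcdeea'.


DP table for LCS of 'cdadce' and 'dcdeea':
       d  c  d  e  e  a
    0  0  0  0  0  0  0
  c 0  0  1  1  1  1  1
  d 0  1  1  2  2  2  2
  a 0  1  1  2  2  2  3
  d 0  1  1  2  2  2  3
  c 0  1  2  2  2  2  3
  e 0  1  2  2  3  3  3
LCS: 'cda'
LCS length = 3

3


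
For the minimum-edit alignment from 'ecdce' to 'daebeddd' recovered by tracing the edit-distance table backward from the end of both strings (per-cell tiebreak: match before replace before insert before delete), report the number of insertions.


Edit distance = 6. Backtracking from cell (5, 8) with preference match > replace > insert > delete,
then listing the resulting alignment 'ecdce' -> 'daebeddd' left to right:
  Step 1: insert 'd' [insertion #1]
  Step 2: insert 'a' [insertion #2]
  Step 3: keep 'e'
  Step 4: insert 'b' [insertion #3]
  Step 5: replace c->e
  Step 6: keep 'd'
  Step 7: replace c->d
  Step 8: replace e->d
Total insertions: 3

3


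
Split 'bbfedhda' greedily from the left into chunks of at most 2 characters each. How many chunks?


'bbfedhda' has 8 characters.
Chunking with max size 2:
  Chunk 1: 'bb' (positions 0-1)
  Chunk 2: 'fe' (positions 2-3)
  Chunk 3: 'dh' (positions 4-5)
  Chunk 4: 'da' (positions 6-7)
Total chunks: ceil(8 / 2) = 4

4


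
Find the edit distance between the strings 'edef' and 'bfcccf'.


Building DP table for s1='edef' (len 4) and s2='bfcccf' (len 6):
       b  f  c  c  c  f
    0  1  2  3  4  5  6
  e 1  1  2  3  4  5  6
  d 2  2  2  3  4  5  6
  e 3  3  3  3  4  5  6
  f 4  4  3  4  4  5  5
Edit distance = dp[4][6] = 5

5


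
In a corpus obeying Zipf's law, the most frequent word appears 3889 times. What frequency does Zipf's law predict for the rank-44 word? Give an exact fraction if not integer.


Zipf's law: freq(rank) = f1 / rank
f1 = 3889, rank = 44
freq = 3889 / 44
GCD(3889, 44) = 1
Simplified: 3889/44

3889/44


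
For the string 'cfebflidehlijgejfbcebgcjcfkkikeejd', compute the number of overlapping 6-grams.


String 'cfebflidehlijgejfbcebgcjcfkkikeejd' has length L = 34.
Number of overlapping n-grams = L - n + 1
Substituting: 34 - 6 + 1 = 29

29


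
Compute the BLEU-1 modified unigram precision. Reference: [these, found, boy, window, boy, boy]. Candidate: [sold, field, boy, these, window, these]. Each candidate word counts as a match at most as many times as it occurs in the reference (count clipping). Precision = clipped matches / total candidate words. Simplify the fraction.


Reference word counts: {'boy': 3, 'found': 1, 'these': 1, 'window': 1}
Checking each candidate word (with clipping):
  'sold' -> not in reference -> no match (matches: 0)
  'field' -> not in reference -> no match (matches: 0)
  'boy' -> in reference (ref count 3, used 1/3) -> match (matches: 1)
  'these' -> in reference (ref count 1, used 1/1) -> match (matches: 2)
  'window' -> in reference (ref count 1, used 1/1) -> match (matches: 3)
  'these' -> ref count 1 already used up (1/1) -> clipped, no match (matches: 3)
Clipped matches: 3, Candidate length: 6
Precision = 3/6 = 1/2

1/2


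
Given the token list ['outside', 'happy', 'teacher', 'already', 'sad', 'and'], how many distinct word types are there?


Listing all tokens and tracking unique types:
  Token 1: 'outside' -> NEW (unique so far: 1)
  Token 2: 'happy' -> NEW (unique so far: 2)
  Token 3: 'teacher' -> NEW (unique so far: 3)
  Token 4: 'already' -> NEW (unique so far: 4)
  Token 5: 'sad' -> NEW (unique so far: 5)
  Token 6: 'and' -> NEW (unique so far: 6)
Unique types: ('already', 'and', 'happy', 'outside', 'sad', 'teacher')
Vocabulary size: 6

6


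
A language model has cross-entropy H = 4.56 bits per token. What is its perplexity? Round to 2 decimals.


Perplexity formula: PP = 2^H
H = 4.56
PP = 2^4.56
Decompose: 2^4.56 = 2^4 * 2^0.56
2^4 = 16, 2^0.56 ~ 1.4742692
PP ~ 16 * 1.4742692 = 23.5883072
Rounded to 2 decimals: 23.59

23.59


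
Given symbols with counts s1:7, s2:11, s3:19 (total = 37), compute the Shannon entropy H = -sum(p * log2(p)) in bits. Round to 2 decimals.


Computing entropy H = -sum(p_i * log2(p_i)):
  s1: p = 7/37 = 0.1892, -p*log2(p) = 0.4545
  s2: p = 11/37 = 0.2973, -p*log2(p) = 0.5203
  s3: p = 19/37 = 0.5135, -p*log2(p) = 0.4938
H = sum of terms = 1.4686
Rounded to 2 decimals: 1.47

1.47


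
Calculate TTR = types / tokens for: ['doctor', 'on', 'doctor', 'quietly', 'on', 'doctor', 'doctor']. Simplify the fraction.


Tokens: 7
Unique types: ('doctor', 'on', 'quietly') = 3
TTR = 3/7
Already in lowest terms.

3/7


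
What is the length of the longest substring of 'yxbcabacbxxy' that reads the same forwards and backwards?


Scanning 'yxbcabacbxxy' for palindromic substrings.
Substring at positions 1-9: 'xbcabacbx'.
Check: reverse('xbcabacbx') = 'xbcabacbx' -> palindrome confirmed.
Neighbouring characters ('y' / 'x') break symmetry, so it cannot extend further.
No longer palindromic substring exists; longest length = 9

9


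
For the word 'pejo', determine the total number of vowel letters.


Scanning each character of 'pejo':
  Position 1: 'p' -> consonant (running count: 0)
  Position 2: 'e' -> vowel (running count: 1)
  Position 3: 'j' -> consonant (running count: 1)
  Position 4: 'o' -> vowel (running count: 2)
Total vowels: 2

2


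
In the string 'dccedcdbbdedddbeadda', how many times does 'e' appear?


Scanning 'dccedcdbbdedddbeadda' for 'e':
  Position 3: 'e' -> MATCH (count: 1)
  Position 10: 'e' -> MATCH (count: 2)
  Position 15: 'e' -> MATCH (count: 3)
Total occurrences of 'e': 3

3


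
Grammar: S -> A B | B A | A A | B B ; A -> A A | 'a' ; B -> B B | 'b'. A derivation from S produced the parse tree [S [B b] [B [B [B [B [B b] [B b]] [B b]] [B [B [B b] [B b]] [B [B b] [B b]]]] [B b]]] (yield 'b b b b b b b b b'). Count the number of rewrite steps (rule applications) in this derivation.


Every bracketed nonterminal node [X ...] in the tree is produced by exactly one rule application.
Reading the tree off as a leftmost derivation:
  Step 1: S  =>  B B   (applied S -> B B)
  Step 2: B B  =>  b B   (applied B -> b)
  Step 3: b B  =>  b B B   (applied B -> B B)
  Step 4: b B B  =>  b B B B   (applied B -> B B)
  Step 5: b B B B  =>  b B B B B   (applied B -> B B)
  Step 6: b B B B B  =>  b B B B B B   (applied B -> B B)
  Step 7: b B B B B B  =>  b b B B B B   (applied B -> b)
  Step 8: b b B B B B  =>  b b b B B B   (applied B -> b)
  Step 9: b b b B B B  =>  b b b b B B   (applied B -> b)
  Step 10: b b b b B B  =>  b b b b B B B   (applied B -> B B)
  Step 11: b b b b B B B  =>  b b b b B B B B   (applied B -> B B)
  Step 12: b b b b B B B B  =>  b b b b b B B B   (applied B -> b)
  Step 13: b b b b b B B B  =>  b b b b b b B B   (applied B -> b)
  Step 14: b b b b b b B B  =>  b b b b b b B B B   (applied B -> B B)
  Step 15: b b b b b b B B B  =>  b b b b b b b B B   (applied B -> b)
  Step 16: b b b b b b b B B  =>  b b b b b b b b B   (applied B -> b)
  Step 17: b b b b b b b b B  =>  b b b b b b b b b   (applied B -> b)
Final yield: b b b b b b b b b
Total rewrite steps: 17

17


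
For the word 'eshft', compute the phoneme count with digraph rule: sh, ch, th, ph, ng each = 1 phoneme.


Parsing 'eshft' greedily, digraphs first:
  'e' -> vowel phoneme (phonemes so far: 1)
  'sh' -> digraph (1 consonant phoneme) (phonemes so far: 2)
  'f' -> consonant phoneme (phonemes so far: 3)
  't' -> consonant phoneme (phonemes so far: 4)
Total phonemes: 4

4


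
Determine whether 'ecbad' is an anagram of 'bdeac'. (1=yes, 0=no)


Sort characters of 'ecbad': 'abcde'
Sort characters of 'bdeac': 'abcde'
Sorted forms match -> they ARE anagrams
Result: 1

1


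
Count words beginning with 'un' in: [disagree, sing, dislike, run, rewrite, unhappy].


Checking each word for prefix 'un':
  'disagree' -> no (count: 0)
  'sing' -> no (count: 0)
  'dislike' -> no (count: 0)
  'run' -> no (count: 0)
  'rewrite' -> no (count: 0)
  'unhappy' -> YES, starts with 'un' (count: 1)
Total with prefix 'un': 1

1


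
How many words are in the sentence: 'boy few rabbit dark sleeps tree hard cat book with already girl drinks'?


Counting words by splitting on spaces:
  Word 1: 'boy'
  Word 2: 'few'
  Word 3: 'rabbit'
  Word 4: 'dark'
  Word 5: 'sleeps'
  Word 6: 'tree'
  Word 7: 'hard'
  Word 8: 'cat'
  Word 9: 'book'
  Word 10: 'with'
  Word 11: 'already'
  Word 12: 'girl'
  Word 13: 'drinks'
Total words: 13

13


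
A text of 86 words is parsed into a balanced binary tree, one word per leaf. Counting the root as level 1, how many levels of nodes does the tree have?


In a balanced binary tree with n leaves the deepest leaf is ceil(log2(n)) edges below the root,
so counting node levels inclusive of root and leaves gives ceil(log2(n)) + 1 levels.
log2(86) = 6.4263
ceil(6.4263) = 7
levels = 7 + 1 = 8

8


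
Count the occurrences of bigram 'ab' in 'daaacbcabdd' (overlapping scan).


Scanning 'daaacbcabdd' for bigram 'ab':
  Position 0: 'da' -> no
  Position 1: 'aa' -> no
  Position 2: 'aa' -> no
  Position 3: 'ac' -> no
  Position 4: 'cb' -> no
  Position 5: 'bc' -> no
  Position 6: 'ca' -> no
  Position 7: 'ab' -> MATCH
  Position 8: 'bd' -> no
  Position 9: 'dd' -> no
Total matches: 1

1


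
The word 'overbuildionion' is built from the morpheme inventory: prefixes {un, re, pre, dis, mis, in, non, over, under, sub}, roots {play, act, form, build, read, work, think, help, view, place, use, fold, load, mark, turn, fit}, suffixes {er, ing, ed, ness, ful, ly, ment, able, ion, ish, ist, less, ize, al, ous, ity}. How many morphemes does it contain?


Segmenting 'overbuildionion' against the inventory:
  'over' -> prefix (morpheme 1)
  'build' -> root (morpheme 2)
  'ion' -> suffix (morpheme 3)
  'ion' -> suffix (morpheme 4)
Total morphemes: 4

4


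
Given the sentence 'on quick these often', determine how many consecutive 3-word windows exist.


Word trigrams from [4] words:
  Trigram 1: (on quick these)
  Trigram 2: (quick these often)
Total word trigrams: 4 - 2 = 2

2


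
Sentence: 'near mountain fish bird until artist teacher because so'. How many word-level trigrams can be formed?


Word trigrams from [9] words:
  Trigram 1: (near mountain fish)
  Trigram 2: (mountain fish bird)
  Trigram 3: (fish bird until)
  Trigram 4: (bird until artist)
  Trigram 5: (until artist teacher)
  Trigram 6: (artist teacher because)
  Trigram 7: (teacher because so)
Total word trigrams: 9 - 2 = 7

7


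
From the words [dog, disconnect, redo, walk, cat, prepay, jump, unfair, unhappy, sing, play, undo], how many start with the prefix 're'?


Checking each word for prefix 're':
  'dog' -> no (count: 0)
  'disconnect' -> no (count: 0)
  'redo' -> YES, starts with 're' (count: 1)
  'walk' -> no (count: 1)
  'cat' -> no (count: 1)
  'prepay' -> no (count: 1)
  'jump' -> no (count: 1)
  'unfair' -> no (count: 1)
  'unhappy' -> no (count: 1)
  'sing' -> no (count: 1)
  'play' -> no (count: 1)
  'undo' -> no (count: 1)
Total with prefix 're': 1

1


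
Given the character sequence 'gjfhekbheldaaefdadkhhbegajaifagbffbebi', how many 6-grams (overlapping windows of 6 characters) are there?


String 'gjfhekbheldaaefdadkhhbegajaifagbffbebi' has length L = 38.
Number of overlapping n-grams = L - n + 1
Substituting: 38 - 6 + 1 = 33

33


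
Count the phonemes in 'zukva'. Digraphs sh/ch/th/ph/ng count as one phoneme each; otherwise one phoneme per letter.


Parsing 'zukva' greedily, digraphs first:
  'z' -> consonant phoneme (phonemes so far: 1)
  'u' -> vowel phoneme (phonemes so far: 2)
  'k' -> consonant phoneme (phonemes so far: 3)
  'v' -> consonant phoneme (phonemes so far: 4)
  'a' -> vowel phoneme (phonemes so far: 5)
Total phonemes: 5

5


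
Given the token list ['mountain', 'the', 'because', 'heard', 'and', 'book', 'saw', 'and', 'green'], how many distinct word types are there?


Listing all tokens and tracking unique types:
  Token 1: 'mountain' -> NEW (unique so far: 1)
  Token 2: 'the' -> NEW (unique so far: 2)
  Token 3: 'because' -> NEW (unique so far: 3)
  Token 4: 'heard' -> NEW (unique so far: 4)
  Token 5: 'and' -> NEW (unique so far: 5)
  Token 6: 'book' -> NEW (unique so far: 6)
  Token 7: 'saw' -> NEW (unique so far: 7)
  Token 8: 'and' -> duplicate (unique so far: 7)
  Token 9: 'green' -> NEW (unique so far: 8)
Unique types: ('and', 'because', 'book', 'green', 'heard', 'mountain', 'saw', 'the')
Vocabulary size: 8

8
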